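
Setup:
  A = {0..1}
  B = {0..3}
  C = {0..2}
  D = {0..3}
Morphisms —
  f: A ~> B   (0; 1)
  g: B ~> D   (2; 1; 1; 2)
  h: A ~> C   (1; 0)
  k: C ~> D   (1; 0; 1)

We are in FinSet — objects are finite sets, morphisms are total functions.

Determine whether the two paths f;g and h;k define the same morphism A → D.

Path 1 = f;g:
  0 f~>0 g~>2
  1 f~>1 g~>1
  composite₁ = (2; 1)
Path 2 = h;k:
  0 h~>1 k~>0
  1 h~>0 k~>1
  composite₂ = (0; 1)
Equal? distinct morphisms ✗

Answer: DOES NOT COMMUTE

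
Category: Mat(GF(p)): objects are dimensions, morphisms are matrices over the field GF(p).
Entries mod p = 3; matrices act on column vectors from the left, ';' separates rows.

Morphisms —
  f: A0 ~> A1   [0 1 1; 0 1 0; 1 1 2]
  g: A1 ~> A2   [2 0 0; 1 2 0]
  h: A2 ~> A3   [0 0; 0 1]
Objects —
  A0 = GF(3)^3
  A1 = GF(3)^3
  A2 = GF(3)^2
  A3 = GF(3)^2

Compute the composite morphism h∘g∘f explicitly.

Answer: [0 0 0; 0 0 1]

Trace:
  e0=⟨1,0,0⟩ f~>⟨0,0,1⟩ g~>⟨0,0⟩ h~>⟨0,0⟩
  e1=⟨0,1,0⟩ f~>⟨1,1,1⟩ g~>⟨2,0⟩ h~>⟨0,0⟩
  e2=⟨0,0,1⟩ f~>⟨1,0,2⟩ g~>⟨2,1⟩ h~>⟨0,1⟩
⟦path⟧: [0 0 0; 0 0 1]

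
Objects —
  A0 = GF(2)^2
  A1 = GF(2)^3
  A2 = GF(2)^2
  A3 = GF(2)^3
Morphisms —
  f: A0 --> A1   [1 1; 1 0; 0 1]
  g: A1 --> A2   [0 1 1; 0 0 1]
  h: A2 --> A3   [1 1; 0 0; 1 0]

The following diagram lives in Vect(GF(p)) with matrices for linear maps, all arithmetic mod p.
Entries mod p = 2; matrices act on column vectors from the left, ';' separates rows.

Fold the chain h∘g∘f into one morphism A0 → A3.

Answer: [1 0; 0 0; 1 1]

Trace:
  e0=(1,0) f-->(1,1,0) g-->(1,0) h-->(1,0,1)
  e1=(0,1) f-->(1,0,1) g-->(1,1) h-->(0,0,1)
composite: [1 0; 0 0; 1 1]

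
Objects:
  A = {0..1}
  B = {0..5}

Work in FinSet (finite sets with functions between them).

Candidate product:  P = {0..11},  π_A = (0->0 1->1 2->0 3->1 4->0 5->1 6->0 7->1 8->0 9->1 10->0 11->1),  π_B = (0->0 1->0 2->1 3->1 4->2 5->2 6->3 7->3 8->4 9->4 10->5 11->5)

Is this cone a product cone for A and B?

Answer: VALID PRODUCT

Work:
|A|·|B| = 2·6 = 12;  |P| = 12
Check the pairing map k ↦ (π_A(k), π_B(k)):
  0 -> (0,0)
  1 -> (1,0)
  2 -> (0,1)
  3 -> (1,1)
  4 -> (0,2)
  5 -> (1,2)
  6 -> (0,3)
  7 -> (1,3)
  8 -> (0,4)
  9 -> (1,4)
  10 -> (0,5)
  11 -> (1,5)
distinct pairs in image: 12 / 12 needed
  → bijection onto A×B; projections well-typed.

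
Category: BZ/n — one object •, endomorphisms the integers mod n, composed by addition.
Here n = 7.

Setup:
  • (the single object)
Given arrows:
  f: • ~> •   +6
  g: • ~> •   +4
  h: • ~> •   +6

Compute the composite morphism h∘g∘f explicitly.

Answer: +2

Work:
  0 +6≡6 +4≡3 +6≡2  (mod 7)
composite: +2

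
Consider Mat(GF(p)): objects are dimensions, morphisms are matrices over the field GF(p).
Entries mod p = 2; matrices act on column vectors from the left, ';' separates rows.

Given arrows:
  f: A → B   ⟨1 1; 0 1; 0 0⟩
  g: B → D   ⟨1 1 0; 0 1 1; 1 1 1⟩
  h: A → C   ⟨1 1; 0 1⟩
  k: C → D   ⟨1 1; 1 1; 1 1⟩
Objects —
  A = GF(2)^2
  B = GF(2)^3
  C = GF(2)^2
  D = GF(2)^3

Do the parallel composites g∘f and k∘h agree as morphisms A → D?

Along f;g (path 1):
  e0=(1,0) f→(1,0,0) g→(1,0,1)
  e1=(0,1) f→(1,1,0) g→(0,1,0)
  ⟦path⟧₁ = ⟨1 0; 0 1; 1 0⟩
Along h;k (path 2):
  e0=(1,0) h→(1,0) k→(1,1,1)
  e1=(0,1) h→(1,1) k→(0,0,0)
  ⟦path⟧₂ = ⟨1 0; 1 0; 1 0⟩
Equal? differ; not commutative

Answer: DOES NOT COMMUTE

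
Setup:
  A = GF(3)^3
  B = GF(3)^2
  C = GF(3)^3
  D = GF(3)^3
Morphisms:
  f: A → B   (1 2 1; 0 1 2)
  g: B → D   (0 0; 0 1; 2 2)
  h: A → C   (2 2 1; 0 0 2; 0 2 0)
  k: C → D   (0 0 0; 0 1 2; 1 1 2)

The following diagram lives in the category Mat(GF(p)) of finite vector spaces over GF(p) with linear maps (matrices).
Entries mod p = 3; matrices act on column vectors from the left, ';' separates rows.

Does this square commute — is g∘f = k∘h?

Path 1 = f;g:
  e0=⟨1,0,0⟩ f→⟨1,0⟩ g→⟨0,0,2⟩
  e1=⟨0,1,0⟩ f→⟨2,1⟩ g→⟨0,1,0⟩
  e2=⟨0,0,1⟩ f→⟨1,2⟩ g→⟨0,2,0⟩
  result₁ = (0 0 0; 0 1 2; 2 0 0)
Path 2 = h;k:
  e0=⟨1,0,0⟩ h→⟨2,0,0⟩ k→⟨0,0,2⟩
  e1=⟨0,1,0⟩ h→⟨2,0,2⟩ k→⟨0,1,0⟩
  e2=⟨0,0,1⟩ h→⟨1,2,0⟩ k→⟨0,2,0⟩
  result₂ = (0 0 0; 0 1 2; 2 0 0)
Equal? equal; square commutes

Answer: COMMUTES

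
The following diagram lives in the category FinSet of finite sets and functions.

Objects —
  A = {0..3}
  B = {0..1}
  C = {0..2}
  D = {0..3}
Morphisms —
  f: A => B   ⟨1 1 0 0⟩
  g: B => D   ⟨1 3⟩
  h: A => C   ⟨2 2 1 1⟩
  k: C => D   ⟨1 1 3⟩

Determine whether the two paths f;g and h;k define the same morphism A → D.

Answer: COMMUTES

Work:
1) trace f;g:
  0 f=>1 g=>3
  1 f=>1 g=>3
  2 f=>0 g=>1
  3 f=>0 g=>1
  result₁ = ⟨3 3 1 1⟩
2) trace h;k:
  0 h=>2 k=>3
  1 h=>2 k=>3
  2 h=>1 k=>1
  3 h=>1 k=>1
  result₂ = ⟨3 3 1 1⟩
Equal? equal; square commutes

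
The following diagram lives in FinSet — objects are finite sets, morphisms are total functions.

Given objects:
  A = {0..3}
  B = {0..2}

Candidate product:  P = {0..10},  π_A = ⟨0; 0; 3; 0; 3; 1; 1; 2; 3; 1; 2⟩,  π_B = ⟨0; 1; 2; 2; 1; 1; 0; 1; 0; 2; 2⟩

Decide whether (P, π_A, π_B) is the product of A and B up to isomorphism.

|A|·|B| = 4·3 = 12;  |P| = 11
  → cardinalities differ; no bijection possible.

Answer: NOT A VALID PRODUCT — |P|=11 ≠ |A|·|B|=12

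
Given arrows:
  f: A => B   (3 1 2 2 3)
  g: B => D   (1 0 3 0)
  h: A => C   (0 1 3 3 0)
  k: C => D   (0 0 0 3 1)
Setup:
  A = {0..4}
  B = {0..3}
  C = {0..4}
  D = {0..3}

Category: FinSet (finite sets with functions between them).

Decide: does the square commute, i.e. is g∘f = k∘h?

Answer: COMMUTES

Work:
Along f;g (path 1):
  0 f=>3 g=>0
  1 f=>1 g=>0
  2 f=>2 g=>3
  3 f=>2 g=>3
  4 f=>3 g=>0
  ⟦path⟧₁ = (0 0 3 3 0)
Along h;k (path 2):
  0 h=>0 k=>0
  1 h=>1 k=>0
  2 h=>3 k=>3
  3 h=>3 k=>3
  4 h=>0 k=>0
  ⟦path⟧₂ = (0 0 3 3 0)
Equal? YES — commutes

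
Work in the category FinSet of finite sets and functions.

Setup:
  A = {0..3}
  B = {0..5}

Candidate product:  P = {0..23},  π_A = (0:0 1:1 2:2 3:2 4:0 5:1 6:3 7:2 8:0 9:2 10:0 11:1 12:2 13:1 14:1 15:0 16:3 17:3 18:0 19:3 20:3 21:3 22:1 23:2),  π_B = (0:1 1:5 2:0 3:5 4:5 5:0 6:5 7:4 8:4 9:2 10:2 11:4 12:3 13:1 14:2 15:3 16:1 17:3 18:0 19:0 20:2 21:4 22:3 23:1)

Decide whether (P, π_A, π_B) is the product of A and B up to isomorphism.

Answer: VALID PRODUCT

Derivation:
|A|·|B| = 4·6 = 24;  |P| = 24
Check the pairing map k ↦ (π_A(k), π_B(k)):
  0 : (0,1)
  1 : (1,5)
  2 : (2,0)
  3 : (2,5)
  4 : (0,5)
  5 : (1,0)
  6 : (3,5)
  7 : (2,4)
  8 : (0,4)
  9 : (2,2)
  10 : (0,2)
  11 : (1,4)
  12 : (2,3)
  13 : (1,1)
  14 : (1,2)
  15 : (0,3)
  16 : (3,1)
  17 : (3,3)
  18 : (0,0)
  19 : (3,0)
  20 : (3,2)
  21 : (3,4)
  22 : (1,3)
  23 : (2,1)
distinct pairs in image: 24 / 24 needed
  → bijection onto A×B; projections well-typed.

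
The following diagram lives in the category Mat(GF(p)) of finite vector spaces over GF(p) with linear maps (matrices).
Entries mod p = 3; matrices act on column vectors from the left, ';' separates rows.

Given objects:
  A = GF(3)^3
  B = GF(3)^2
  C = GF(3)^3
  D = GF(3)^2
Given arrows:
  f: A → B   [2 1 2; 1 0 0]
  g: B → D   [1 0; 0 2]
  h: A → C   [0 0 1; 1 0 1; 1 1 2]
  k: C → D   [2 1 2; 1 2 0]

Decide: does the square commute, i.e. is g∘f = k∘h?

Along f;g (path 1):
  e0=[1,0,0] f→[2,1] g→[2,2]
  e1=[0,1,0] f→[1,0] g→[1,0]
  e2=[0,0,1] f→[2,0] g→[2,0]
  result₁ = [2 1 2; 2 0 0]
Along h;k (path 2):
  e0=[1,0,0] h→[0,1,1] k→[0,2]
  e1=[0,1,0] h→[0,0,1] k→[2,0]
  e2=[0,0,1] h→[1,1,2] k→[1,0]
  result₂ = [0 2 1; 2 0 0]
Equal? differ; not commutative

Answer: DOES NOT COMMUTE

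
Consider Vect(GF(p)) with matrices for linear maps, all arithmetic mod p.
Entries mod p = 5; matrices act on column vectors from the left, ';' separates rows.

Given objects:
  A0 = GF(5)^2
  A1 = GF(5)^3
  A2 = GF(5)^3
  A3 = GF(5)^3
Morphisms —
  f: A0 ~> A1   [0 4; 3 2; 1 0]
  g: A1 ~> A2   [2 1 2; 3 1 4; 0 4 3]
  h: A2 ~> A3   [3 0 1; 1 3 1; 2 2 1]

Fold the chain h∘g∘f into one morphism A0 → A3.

  e0=⟨1,0⟩ f~>⟨0,3,1⟩ g~>⟨0,2,0⟩ h~>⟨0,1,4⟩
  e1=⟨0,1⟩ f~>⟨4,2,0⟩ g~>⟨0,4,3⟩ h~>⟨3,0,1⟩
result: [0 3; 1 0; 4 1]

Answer: [0 3; 1 0; 4 1]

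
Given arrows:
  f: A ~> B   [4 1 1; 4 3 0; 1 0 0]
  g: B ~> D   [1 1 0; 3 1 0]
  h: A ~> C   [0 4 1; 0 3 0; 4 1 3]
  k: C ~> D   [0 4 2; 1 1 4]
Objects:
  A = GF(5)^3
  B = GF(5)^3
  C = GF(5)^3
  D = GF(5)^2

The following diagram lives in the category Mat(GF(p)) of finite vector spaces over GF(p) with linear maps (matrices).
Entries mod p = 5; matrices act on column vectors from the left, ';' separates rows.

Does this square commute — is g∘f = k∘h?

Answer: COMMUTES

Derivation:
1) trace f;g:
  e0=⟨1,0,0⟩ f~>⟨4,4,1⟩ g~>⟨3,1⟩
  e1=⟨0,1,0⟩ f~>⟨1,3,0⟩ g~>⟨4,1⟩
  e2=⟨0,0,1⟩ f~>⟨1,0,0⟩ g~>⟨1,3⟩
  result₁ = [3 4 1; 1 1 3]
2) trace h;k:
  e0=⟨1,0,0⟩ h~>⟨0,0,4⟩ k~>⟨3,1⟩
  e1=⟨0,1,0⟩ h~>⟨4,3,1⟩ k~>⟨4,1⟩
  e2=⟨0,0,1⟩ h~>⟨1,0,3⟩ k~>⟨1,3⟩
  result₂ = [3 4 1; 1 1 3]
Equal? YES — commutes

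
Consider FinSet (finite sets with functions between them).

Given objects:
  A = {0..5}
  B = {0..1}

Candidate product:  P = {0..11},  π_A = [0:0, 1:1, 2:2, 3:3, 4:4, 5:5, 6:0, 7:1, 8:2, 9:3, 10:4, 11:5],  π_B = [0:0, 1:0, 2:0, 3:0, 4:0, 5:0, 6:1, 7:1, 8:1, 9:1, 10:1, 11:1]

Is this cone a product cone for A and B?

|A|·|B| = 6·2 = 12;  |P| = 12
Check the pairing map k ↦ (π_A(k), π_B(k)):
  0 : (0,0)
  1 : (1,0)
  2 : (2,0)
  3 : (3,0)
  4 : (4,0)
  5 : (5,0)
  6 : (0,1)
  7 : (1,1)
  8 : (2,1)
  9 : (3,1)
  10 : (4,1)
  11 : (5,1)
distinct pairs in image: 12 / 12 needed
  → bijection onto A×B; projections well-typed.

Answer: VALID PRODUCT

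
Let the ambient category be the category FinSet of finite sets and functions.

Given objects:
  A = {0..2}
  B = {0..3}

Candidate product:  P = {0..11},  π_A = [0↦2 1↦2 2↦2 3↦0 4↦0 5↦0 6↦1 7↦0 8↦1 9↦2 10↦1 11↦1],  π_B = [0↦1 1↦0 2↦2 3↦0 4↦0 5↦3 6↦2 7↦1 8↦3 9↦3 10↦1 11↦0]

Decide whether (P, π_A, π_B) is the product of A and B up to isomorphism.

Answer: NOT A VALID PRODUCT — duplicate pair at indices 3,4

Derivation:
|A|·|B| = 3·4 = 12;  |P| = 12
Check the pairing map k ↦ (π_A(k), π_B(k)):
  0 ↦ (2,1)
  1 ↦ (2,0)
  2 ↦ (2,2)
  3 ↦ (0,0)
  4 ↦ (0,0)  ✗ repeats pair of k=3
  5 ↦ (0,3)
  6 ↦ (1,2)
  7 ↦ (0,1)
  8 ↦ (1,3)
  9 ↦ (2,3)
  10 ↦ (1,1)
  11 ↦ (1,0)
distinct pairs in image: 11 / 12 needed
  → (0,0) hit at k=3 and k=4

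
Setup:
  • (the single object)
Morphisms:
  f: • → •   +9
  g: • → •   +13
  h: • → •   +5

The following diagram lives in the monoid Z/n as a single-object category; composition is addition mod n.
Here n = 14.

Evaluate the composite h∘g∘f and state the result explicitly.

  0 +9≡9 +13≡8 +5≡13  (mod 14)
result: +13

Answer: +13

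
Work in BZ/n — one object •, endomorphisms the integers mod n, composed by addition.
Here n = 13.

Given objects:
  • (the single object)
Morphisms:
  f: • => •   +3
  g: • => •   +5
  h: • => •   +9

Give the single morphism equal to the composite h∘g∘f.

  0 +3≡3 +5≡8 +9≡4  (mod 13)
⟦path⟧: +4

Answer: +4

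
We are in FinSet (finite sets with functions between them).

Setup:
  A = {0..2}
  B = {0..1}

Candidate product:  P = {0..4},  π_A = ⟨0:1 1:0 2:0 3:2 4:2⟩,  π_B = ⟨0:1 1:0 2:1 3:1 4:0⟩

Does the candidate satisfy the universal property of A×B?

Answer: NOT A VALID PRODUCT — |P|=5 ≠ |A|·|B|=6

Work:
|A|·|B| = 3·2 = 6;  |P| = 5
  → cardinalities differ; no bijection possible.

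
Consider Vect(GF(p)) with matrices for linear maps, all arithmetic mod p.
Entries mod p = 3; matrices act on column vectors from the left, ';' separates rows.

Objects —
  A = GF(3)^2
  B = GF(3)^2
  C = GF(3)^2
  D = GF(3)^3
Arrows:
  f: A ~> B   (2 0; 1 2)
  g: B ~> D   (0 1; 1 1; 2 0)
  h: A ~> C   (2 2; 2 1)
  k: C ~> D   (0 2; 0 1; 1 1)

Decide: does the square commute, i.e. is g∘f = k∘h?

Answer: DOES NOT COMMUTE

Derivation:
Along f;g (path 1):
  e0=(1,0) f~>(2,1) g~>(1,0,1)
  e1=(0,1) f~>(0,2) g~>(2,2,0)
  ⟦path⟧₁ = (1 2; 0 2; 1 0)
Along h;k (path 2):
  e0=(1,0) h~>(2,2) k~>(1,2,1)
  e1=(0,1) h~>(2,1) k~>(2,1,0)
  ⟦path⟧₂ = (1 2; 2 1; 1 0)
Equal? differ; not commutative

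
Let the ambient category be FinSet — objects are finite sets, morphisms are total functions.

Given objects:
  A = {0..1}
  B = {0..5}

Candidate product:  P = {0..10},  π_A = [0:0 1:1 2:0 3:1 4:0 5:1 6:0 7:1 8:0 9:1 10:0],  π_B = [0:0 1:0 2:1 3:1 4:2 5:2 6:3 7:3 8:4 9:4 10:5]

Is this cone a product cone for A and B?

Answer: NOT A VALID PRODUCT — |P|=11 ≠ |A|·|B|=12

Work:
|A|·|B| = 2·6 = 12;  |P| = 11
  → cardinalities differ; no bijection possible.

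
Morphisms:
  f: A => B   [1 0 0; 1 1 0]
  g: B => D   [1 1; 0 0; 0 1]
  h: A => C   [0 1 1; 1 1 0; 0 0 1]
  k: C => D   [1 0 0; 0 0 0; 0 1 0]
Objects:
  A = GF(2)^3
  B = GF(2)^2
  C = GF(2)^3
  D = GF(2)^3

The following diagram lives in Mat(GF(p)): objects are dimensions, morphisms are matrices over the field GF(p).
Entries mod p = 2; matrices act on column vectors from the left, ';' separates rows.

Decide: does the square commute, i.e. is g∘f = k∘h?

1) trace f;g:
  e0=(1,0,0) f=>(1,1) g=>(0,0,1)
  e1=(0,1,0) f=>(0,1) g=>(1,0,1)
  e2=(0,0,1) f=>(0,0) g=>(0,0,0)
  result₁ = [0 1 0; 0 0 0; 1 1 0]
2) trace h;k:
  e0=(1,0,0) h=>(0,1,0) k=>(0,0,1)
  e1=(0,1,0) h=>(1,1,0) k=>(1,0,1)
  e2=(0,0,1) h=>(1,0,1) k=>(1,0,0)
  result₂ = [0 1 1; 0 0 0; 1 1 0]
Equal? differ; not commutative

Answer: DOES NOT COMMUTE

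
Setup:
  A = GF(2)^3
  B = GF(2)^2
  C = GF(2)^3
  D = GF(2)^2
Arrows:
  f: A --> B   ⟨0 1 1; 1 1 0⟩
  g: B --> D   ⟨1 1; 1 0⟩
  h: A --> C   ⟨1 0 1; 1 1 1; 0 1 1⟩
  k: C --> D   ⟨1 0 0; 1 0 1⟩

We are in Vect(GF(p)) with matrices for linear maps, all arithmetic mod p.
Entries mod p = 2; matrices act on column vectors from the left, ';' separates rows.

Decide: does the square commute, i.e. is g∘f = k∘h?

Along f;g (path 1):
  e0=(1,0,0) f-->(0,1) g-->(1,0)
  e1=(0,1,0) f-->(1,1) g-->(0,1)
  e2=(0,0,1) f-->(1,0) g-->(1,1)
  result₁ = ⟨1 0 1; 0 1 1⟩
Along h;k (path 2):
  e0=(1,0,0) h-->(1,1,0) k-->(1,1)
  e1=(0,1,0) h-->(0,1,1) k-->(0,1)
  e2=(0,0,1) h-->(1,1,1) k-->(1,0)
  result₂ = ⟨1 0 1; 1 1 0⟩
Equal? distinct morphisms ✗

Answer: DOES NOT COMMUTE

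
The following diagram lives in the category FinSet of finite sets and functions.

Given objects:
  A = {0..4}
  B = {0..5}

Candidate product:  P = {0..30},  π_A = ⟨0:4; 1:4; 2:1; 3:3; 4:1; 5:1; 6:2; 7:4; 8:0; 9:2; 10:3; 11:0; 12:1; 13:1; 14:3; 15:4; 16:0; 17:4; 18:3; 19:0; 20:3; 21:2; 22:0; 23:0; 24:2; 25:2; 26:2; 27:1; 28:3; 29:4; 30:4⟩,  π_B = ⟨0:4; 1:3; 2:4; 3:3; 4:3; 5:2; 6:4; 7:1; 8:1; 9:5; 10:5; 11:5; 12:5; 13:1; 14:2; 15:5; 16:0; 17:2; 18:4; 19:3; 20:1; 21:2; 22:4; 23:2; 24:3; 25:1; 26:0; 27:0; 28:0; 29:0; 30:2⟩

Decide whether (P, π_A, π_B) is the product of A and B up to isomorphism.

|A|·|B| = 5·6 = 30;  |P| = 31
  → cardinalities differ; no bijection possible.

Answer: NOT A VALID PRODUCT — |P|=31 ≠ |A|·|B|=30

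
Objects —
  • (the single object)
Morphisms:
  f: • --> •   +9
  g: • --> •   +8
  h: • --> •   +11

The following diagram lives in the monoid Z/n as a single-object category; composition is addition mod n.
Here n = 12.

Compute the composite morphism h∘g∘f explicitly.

Answer: +4

Trace:
  0 +9≡9 +8≡5 +11≡4  (mod 12)
⟦path⟧: +4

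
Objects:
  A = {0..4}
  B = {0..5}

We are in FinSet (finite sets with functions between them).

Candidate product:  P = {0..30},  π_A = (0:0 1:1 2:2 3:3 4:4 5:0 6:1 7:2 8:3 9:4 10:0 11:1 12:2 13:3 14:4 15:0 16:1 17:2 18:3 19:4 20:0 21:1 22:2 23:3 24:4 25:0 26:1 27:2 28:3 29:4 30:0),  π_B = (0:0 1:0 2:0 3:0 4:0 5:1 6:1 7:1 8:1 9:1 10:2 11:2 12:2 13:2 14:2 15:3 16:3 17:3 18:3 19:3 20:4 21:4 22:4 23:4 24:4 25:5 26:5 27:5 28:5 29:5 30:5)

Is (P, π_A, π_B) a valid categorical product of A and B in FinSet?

Answer: NOT A VALID PRODUCT — |P|=31 ≠ |A|·|B|=30

Work:
|A|·|B| = 5·6 = 30;  |P| = 31
  → cardinalities differ; no bijection possible.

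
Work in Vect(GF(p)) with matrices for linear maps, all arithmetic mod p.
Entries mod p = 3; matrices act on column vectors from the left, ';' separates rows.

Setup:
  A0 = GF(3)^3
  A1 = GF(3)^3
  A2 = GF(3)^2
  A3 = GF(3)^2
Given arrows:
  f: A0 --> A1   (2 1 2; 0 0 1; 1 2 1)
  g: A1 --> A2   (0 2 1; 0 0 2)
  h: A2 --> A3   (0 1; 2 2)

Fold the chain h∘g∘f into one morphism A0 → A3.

  e0=⟨1,0,0⟩ f-->⟨2,0,1⟩ g-->⟨1,2⟩ h-->⟨2,0⟩
  e1=⟨0,1,0⟩ f-->⟨1,0,2⟩ g-->⟨2,1⟩ h-->⟨1,0⟩
  e2=⟨0,0,1⟩ f-->⟨2,1,1⟩ g-->⟨0,2⟩ h-->⟨2,1⟩
composite: (2 1 2; 0 0 1)

Answer: (2 1 2; 0 0 1)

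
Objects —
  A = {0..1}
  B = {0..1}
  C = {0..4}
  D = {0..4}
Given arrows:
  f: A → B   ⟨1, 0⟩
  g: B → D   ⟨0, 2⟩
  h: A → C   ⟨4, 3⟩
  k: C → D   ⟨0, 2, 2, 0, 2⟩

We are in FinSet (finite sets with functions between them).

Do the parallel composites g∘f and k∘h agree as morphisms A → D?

Answer: COMMUTES

Derivation:
1) trace f;g:
  0 f→1 g→2
  1 f→0 g→0
  result₁ = ⟨2, 0⟩
2) trace h;k:
  0 h→4 k→2
  1 h→3 k→0
  result₂ = ⟨2, 0⟩
Equal? same morphism ✓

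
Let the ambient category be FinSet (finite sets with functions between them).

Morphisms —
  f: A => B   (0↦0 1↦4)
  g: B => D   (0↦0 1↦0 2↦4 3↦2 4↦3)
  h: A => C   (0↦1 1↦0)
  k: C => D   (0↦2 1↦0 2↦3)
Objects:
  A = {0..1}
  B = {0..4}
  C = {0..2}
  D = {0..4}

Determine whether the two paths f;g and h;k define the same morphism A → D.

Answer: DOES NOT COMMUTE

Trace:
Path 1 = f;g:
  0 f=>0 g=>0
  1 f=>4 g=>3
  composite₁ = (0↦0 1↦3)
Path 2 = h;k:
  0 h=>1 k=>0
  1 h=>0 k=>2
  composite₂ = (0↦0 1↦2)
Equal? differ; not commutative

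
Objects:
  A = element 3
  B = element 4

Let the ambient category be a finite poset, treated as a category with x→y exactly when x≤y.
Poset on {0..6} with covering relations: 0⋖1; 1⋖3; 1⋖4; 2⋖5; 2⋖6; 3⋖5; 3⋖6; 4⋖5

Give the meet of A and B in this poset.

{x : x<=A ∧ x<=B} = {0,1}  (A=3, B=4)
  0 <= 1
  1 <= 1
glb = 1

Answer: A∧B = 1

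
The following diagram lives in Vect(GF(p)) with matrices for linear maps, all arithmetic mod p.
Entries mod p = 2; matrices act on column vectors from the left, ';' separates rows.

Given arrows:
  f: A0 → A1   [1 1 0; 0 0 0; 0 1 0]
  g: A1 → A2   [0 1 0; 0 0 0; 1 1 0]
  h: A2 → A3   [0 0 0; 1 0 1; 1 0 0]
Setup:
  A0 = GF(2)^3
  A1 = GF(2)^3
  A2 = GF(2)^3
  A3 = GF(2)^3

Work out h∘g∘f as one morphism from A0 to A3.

Answer: [0 0 0; 1 1 0; 0 0 0]

Derivation:
  e0=[1,0,0] f→[1,0,0] g→[0,0,1] h→[0,1,0]
  e1=[0,1,0] f→[1,0,1] g→[0,0,1] h→[0,1,0]
  e2=[0,0,1] f→[0,0,0] g→[0,0,0] h→[0,0,0]
result: [0 0 0; 1 1 0; 0 0 0]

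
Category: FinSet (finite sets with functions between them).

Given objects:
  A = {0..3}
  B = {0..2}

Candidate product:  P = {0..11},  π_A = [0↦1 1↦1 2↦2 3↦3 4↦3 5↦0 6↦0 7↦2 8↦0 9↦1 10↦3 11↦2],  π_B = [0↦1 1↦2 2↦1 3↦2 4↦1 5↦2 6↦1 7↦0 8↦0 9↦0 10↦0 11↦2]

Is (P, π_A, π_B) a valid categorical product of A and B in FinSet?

Answer: VALID PRODUCT

Trace:
|A|·|B| = 4·3 = 12;  |P| = 12
Check the pairing map k ↦ (π_A(k), π_B(k)):
  0 ↦ (1,1)
  1 ↦ (1,2)
  2 ↦ (2,1)
  3 ↦ (3,2)
  4 ↦ (3,1)
  5 ↦ (0,2)
  6 ↦ (0,1)
  7 ↦ (2,0)
  8 ↦ (0,0)
  9 ↦ (1,0)
  10 ↦ (3,0)
  11 ↦ (2,2)
distinct pairs in image: 12 / 12 needed
  → bijection onto A×B; projections well-typed.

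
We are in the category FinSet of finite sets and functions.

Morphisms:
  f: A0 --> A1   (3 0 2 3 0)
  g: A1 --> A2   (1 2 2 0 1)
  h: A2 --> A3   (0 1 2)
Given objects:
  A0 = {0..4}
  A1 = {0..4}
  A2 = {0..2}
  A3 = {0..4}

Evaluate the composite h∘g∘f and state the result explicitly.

Answer: (0 1 2 0 1)

Trace:
  0 f-->3 g-->0 h-->0
  1 f-->0 g-->1 h-->1
  2 f-->2 g-->2 h-->2
  3 f-->3 g-->0 h-->0
  4 f-->0 g-->1 h-->1
⟦path⟧: (0 1 2 0 1)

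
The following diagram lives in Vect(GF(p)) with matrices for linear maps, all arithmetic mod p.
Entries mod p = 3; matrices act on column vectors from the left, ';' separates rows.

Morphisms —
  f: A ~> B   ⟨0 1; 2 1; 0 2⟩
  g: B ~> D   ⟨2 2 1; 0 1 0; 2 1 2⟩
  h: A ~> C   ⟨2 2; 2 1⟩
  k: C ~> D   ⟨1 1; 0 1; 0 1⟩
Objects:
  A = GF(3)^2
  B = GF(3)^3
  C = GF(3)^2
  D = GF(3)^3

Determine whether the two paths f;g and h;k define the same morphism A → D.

Answer: COMMUTES

Work:
Path 1 = f;g:
  e0=[1,0] f~>[0,2,0] g~>[1,2,2]
  e1=[0,1] f~>[1,1,2] g~>[0,1,1]
  result₁ = ⟨1 0; 2 1; 2 1⟩
Path 2 = h;k:
  e0=[1,0] h~>[2,2] k~>[1,2,2]
  e1=[0,1] h~>[2,1] k~>[0,1,1]
  result₂ = ⟨1 0; 2 1; 2 1⟩
Equal? same morphism ✓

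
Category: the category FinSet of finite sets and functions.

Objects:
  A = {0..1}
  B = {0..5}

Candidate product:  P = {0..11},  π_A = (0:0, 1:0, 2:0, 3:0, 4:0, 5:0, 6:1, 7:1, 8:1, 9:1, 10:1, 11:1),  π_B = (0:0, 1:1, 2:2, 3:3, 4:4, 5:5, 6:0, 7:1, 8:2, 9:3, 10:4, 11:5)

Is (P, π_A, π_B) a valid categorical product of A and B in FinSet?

|A|·|B| = 2·6 = 12;  |P| = 12
Check the pairing map k ↦ (π_A(k), π_B(k)):
  0 : (0,0)
  1 : (0,1)
  2 : (0,2)
  3 : (0,3)
  4 : (0,4)
  5 : (0,5)
  6 : (1,0)
  7 : (1,1)
  8 : (1,2)
  9 : (1,3)
  10 : (1,4)
  11 : (1,5)
distinct pairs in image: 12 / 12 needed
  → bijection onto A×B; projections well-typed.

Answer: VALID PRODUCT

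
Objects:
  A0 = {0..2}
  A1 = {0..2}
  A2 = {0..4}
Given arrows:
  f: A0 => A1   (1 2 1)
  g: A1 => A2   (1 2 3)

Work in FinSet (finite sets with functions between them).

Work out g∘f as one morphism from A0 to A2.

  0 f=>1 g=>2
  1 f=>2 g=>3
  2 f=>1 g=>2
composite: (2 3 2)

Answer: (2 3 2)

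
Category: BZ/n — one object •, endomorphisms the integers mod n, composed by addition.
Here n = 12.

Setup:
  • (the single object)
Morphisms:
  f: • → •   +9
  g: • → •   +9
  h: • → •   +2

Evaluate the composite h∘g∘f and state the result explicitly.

  0 +9≡9 +9≡6 +2≡8  (mod 12)
⟦path⟧: +8

Answer: +8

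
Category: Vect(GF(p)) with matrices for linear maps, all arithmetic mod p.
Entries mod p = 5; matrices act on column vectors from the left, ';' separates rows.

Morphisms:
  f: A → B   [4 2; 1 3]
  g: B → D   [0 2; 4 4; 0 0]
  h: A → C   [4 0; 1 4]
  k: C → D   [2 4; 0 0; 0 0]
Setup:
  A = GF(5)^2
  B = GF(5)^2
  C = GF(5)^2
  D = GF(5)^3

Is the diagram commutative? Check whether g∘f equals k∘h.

Along f;g (path 1):
  e0=(1,0) f→(4,1) g→(2,0,0)
  e1=(0,1) f→(2,3) g→(1,0,0)
  ⟦path⟧₁ = [2 1; 0 0; 0 0]
Along h;k (path 2):
  e0=(1,0) h→(4,1) k→(2,0,0)
  e1=(0,1) h→(0,4) k→(1,0,0)
  ⟦path⟧₂ = [2 1; 0 0; 0 0]
Equal? same morphism ✓

Answer: COMMUTES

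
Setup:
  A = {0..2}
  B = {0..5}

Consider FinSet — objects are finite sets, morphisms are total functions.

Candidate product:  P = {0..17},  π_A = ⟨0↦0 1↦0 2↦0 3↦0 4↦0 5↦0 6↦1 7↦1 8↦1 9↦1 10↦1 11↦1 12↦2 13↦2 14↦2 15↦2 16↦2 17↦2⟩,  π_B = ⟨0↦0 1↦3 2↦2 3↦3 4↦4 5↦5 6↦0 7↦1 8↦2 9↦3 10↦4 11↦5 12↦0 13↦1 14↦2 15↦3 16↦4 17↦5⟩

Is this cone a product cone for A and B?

|A|·|B| = 3·6 = 18;  |P| = 18
Check the pairing map k ↦ (π_A(k), π_B(k)):
  0 ↦ (0,0)
  1 ↦ (0,3)
  2 ↦ (0,2)
  3 ↦ (0,3)  ✗ repeats pair of k=1
  4 ↦ (0,4)
  5 ↦ (0,5)
  6 ↦ (1,0)
  7 ↦ (1,1)
  8 ↦ (1,2)
  9 ↦ (1,3)
  10 ↦ (1,4)
  11 ↦ (1,5)
  12 ↦ (2,0)
  13 ↦ (2,1)
  14 ↦ (2,2)
  15 ↦ (2,3)
  16 ↦ (2,4)
  17 ↦ (2,5)
distinct pairs in image: 17 / 18 needed
  → (0,3) hit at k=1 and k=3

Answer: NOT A VALID PRODUCT — duplicate pair at indices 3,1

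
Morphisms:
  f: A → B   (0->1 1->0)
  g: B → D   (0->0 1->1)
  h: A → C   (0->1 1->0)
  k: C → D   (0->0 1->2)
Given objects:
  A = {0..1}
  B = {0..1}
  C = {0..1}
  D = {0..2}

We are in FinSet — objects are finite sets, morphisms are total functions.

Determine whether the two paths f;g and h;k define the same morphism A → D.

Answer: DOES NOT COMMUTE

Derivation:
Along f;g (path 1):
  0 f→1 g→1
  1 f→0 g→0
  ⟦path⟧₁ = (0->1 1->0)
Along h;k (path 2):
  0 h→1 k→2
  1 h→0 k→0
  ⟦path⟧₂ = (0->2 1->0)
Equal? NO — does not commute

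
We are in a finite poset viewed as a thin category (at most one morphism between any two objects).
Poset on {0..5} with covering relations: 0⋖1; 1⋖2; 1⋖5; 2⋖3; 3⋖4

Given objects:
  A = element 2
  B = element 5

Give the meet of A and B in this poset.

Answer: A∧B = 1

Work:
Common predecessors of 2,5: {0,1}
  0 <= 1
  1 <= 1
glb = 1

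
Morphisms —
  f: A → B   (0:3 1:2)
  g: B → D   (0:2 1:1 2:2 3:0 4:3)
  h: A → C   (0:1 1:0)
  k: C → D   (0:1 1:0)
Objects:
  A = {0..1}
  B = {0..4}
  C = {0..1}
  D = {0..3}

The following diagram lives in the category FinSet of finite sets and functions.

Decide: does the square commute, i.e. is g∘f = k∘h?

Along f;g (path 1):
  0 f→3 g→0
  1 f→2 g→2
  result₁ = (0:0 1:2)
Along h;k (path 2):
  0 h→1 k→0
  1 h→0 k→1
  result₂ = (0:0 1:1)
Equal? NO — does not commute

Answer: DOES NOT COMMUTE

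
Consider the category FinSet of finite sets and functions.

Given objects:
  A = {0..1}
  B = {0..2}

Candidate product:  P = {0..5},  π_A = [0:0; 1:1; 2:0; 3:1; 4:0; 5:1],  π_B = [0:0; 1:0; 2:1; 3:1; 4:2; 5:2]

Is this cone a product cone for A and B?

|A|·|B| = 2·3 = 6;  |P| = 6
Check the pairing map k ↦ (π_A(k), π_B(k)):
  0 : (0,0)
  1 : (1,0)
  2 : (0,1)
  3 : (1,1)
  4 : (0,2)
  5 : (1,2)
distinct pairs in image: 6 / 6 needed
  → bijection onto A×B; projections well-typed.

Answer: VALID PRODUCT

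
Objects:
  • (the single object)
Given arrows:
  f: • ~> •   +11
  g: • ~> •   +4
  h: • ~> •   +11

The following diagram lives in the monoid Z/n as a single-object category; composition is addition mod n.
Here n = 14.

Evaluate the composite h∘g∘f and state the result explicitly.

Answer: +12

Work:
  0 +11≡11 +4≡1 +11≡12  (mod 14)
composite: +12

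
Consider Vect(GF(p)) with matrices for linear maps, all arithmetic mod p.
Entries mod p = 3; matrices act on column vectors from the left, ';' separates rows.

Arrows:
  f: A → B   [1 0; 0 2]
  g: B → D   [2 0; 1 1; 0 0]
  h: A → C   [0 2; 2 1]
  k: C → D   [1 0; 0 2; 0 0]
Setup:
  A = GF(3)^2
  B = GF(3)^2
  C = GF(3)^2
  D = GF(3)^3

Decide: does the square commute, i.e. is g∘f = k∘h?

Along f;g (path 1):
  e0=(1,0) f→(1,0) g→(2,1,0)
  e1=(0,1) f→(0,2) g→(0,2,0)
  ⟦path⟧₁ = [2 0; 1 2; 0 0]
Along h;k (path 2):
  e0=(1,0) h→(0,2) k→(0,1,0)
  e1=(0,1) h→(2,1) k→(2,2,0)
  ⟦path⟧₂ = [0 2; 1 2; 0 0]
Equal? NO — does not commute

Answer: DOES NOT COMMUTE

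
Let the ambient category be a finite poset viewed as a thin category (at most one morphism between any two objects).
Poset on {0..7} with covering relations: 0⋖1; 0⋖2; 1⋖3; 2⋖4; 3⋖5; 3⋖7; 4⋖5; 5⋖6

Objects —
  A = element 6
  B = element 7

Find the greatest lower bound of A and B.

Answer: A∧B = 3

Trace:
Common predecessors of 6,7: {0,1,3}
  0 ≤ 3
  1 ≤ 3
  3 ≤ 3
glb = 3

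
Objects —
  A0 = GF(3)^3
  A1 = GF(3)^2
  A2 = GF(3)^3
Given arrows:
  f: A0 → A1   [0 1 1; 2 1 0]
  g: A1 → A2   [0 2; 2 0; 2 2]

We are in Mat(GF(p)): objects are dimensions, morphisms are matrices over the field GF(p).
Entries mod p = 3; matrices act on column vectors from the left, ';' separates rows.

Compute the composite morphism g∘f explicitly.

Answer: [1 2 0; 0 2 2; 1 1 2]

Work:
  e0=(1,0,0) f→(0,2) g→(1,0,1)
  e1=(0,1,0) f→(1,1) g→(2,2,1)
  e2=(0,0,1) f→(1,0) g→(0,2,2)
⟦path⟧: [1 2 0; 0 2 2; 1 1 2]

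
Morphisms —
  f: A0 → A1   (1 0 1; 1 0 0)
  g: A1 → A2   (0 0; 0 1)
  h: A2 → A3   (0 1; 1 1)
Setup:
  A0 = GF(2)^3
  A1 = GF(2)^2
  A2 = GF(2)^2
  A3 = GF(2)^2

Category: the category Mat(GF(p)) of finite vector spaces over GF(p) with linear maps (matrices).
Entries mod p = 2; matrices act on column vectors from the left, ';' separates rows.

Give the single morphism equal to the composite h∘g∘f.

  e0=[1,0,0] f→[1,1] g→[0,1] h→[1,1]
  e1=[0,1,0] f→[0,0] g→[0,0] h→[0,0]
  e2=[0,0,1] f→[1,0] g→[0,0] h→[0,0]
composite: (1 0 0; 1 0 0)

Answer: (1 0 0; 1 0 0)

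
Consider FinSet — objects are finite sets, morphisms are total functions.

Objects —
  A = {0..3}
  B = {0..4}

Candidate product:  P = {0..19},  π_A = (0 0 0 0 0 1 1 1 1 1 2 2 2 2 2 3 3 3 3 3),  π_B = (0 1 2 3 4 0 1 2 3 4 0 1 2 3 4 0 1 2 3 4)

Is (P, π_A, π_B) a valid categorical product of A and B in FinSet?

Answer: VALID PRODUCT

Trace:
|A|·|B| = 4·5 = 20;  |P| = 20
Check the pairing map k ↦ (π_A(k), π_B(k)):
  0 ↦ (0,0)
  1 ↦ (0,1)
  2 ↦ (0,2)
  3 ↦ (0,3)
  4 ↦ (0,4)
  5 ↦ (1,0)
  6 ↦ (1,1)
  7 ↦ (1,2)
  8 ↦ (1,3)
  9 ↦ (1,4)
  10 ↦ (2,0)
  11 ↦ (2,1)
  12 ↦ (2,2)
  13 ↦ (2,3)
  14 ↦ (2,4)
  15 ↦ (3,0)
  16 ↦ (3,1)
  17 ↦ (3,2)
  18 ↦ (3,3)
  19 ↦ (3,4)
distinct pairs in image: 20 / 20 needed
  → bijection onto A×B; projections well-typed.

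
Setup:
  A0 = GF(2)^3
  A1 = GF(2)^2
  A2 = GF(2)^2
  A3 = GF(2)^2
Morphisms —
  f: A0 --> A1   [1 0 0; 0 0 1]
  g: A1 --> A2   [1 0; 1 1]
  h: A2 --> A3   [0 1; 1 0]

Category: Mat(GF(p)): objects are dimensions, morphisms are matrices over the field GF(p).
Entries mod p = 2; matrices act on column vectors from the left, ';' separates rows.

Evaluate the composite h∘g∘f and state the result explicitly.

  e0=[1,0,0] f-->[1,0] g-->[1,1] h-->[1,1]
  e1=[0,1,0] f-->[0,0] g-->[0,0] h-->[0,0]
  e2=[0,0,1] f-->[0,1] g-->[0,1] h-->[1,0]
⟦path⟧: [1 0 1; 1 0 0]

Answer: [1 0 1; 1 0 0]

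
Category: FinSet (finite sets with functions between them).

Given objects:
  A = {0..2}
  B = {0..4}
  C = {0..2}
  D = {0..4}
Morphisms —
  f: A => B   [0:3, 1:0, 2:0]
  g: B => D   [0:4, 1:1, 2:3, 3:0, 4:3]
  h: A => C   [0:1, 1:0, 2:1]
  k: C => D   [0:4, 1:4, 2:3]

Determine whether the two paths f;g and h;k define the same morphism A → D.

Answer: DOES NOT COMMUTE

Derivation:
Path 1 = f;g:
  0 f=>3 g=>0
  1 f=>0 g=>4
  2 f=>0 g=>4
  composite₁ = [0:0, 1:4, 2:4]
Path 2 = h;k:
  0 h=>1 k=>4
  1 h=>0 k=>4
  2 h=>1 k=>4
  composite₂ = [0:4, 1:4, 2:4]
Equal? distinct morphisms ✗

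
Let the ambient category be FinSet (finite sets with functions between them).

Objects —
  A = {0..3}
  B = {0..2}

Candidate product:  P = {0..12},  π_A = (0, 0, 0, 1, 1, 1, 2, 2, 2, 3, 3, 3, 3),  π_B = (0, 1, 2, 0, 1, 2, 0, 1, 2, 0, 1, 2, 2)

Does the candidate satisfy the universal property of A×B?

Answer: NOT A VALID PRODUCT — |P|=13 ≠ |A|·|B|=12

Trace:
|A|·|B| = 4·3 = 12;  |P| = 13
  → cardinalities differ; no bijection possible.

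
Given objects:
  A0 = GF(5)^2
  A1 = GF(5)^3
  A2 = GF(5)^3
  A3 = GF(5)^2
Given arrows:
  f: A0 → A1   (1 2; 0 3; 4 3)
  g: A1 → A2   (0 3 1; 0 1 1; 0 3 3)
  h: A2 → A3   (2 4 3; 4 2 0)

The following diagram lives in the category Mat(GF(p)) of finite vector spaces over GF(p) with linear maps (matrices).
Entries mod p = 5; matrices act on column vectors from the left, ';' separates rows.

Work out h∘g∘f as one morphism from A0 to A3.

  e0=⟨1,0⟩ f→⟨1,0,4⟩ g→⟨4,4,2⟩ h→⟨0,4⟩
  e1=⟨0,1⟩ f→⟨2,3,3⟩ g→⟨2,1,3⟩ h→⟨2,0⟩
⟦path⟧: (0 2; 4 0)

Answer: (0 2; 4 0)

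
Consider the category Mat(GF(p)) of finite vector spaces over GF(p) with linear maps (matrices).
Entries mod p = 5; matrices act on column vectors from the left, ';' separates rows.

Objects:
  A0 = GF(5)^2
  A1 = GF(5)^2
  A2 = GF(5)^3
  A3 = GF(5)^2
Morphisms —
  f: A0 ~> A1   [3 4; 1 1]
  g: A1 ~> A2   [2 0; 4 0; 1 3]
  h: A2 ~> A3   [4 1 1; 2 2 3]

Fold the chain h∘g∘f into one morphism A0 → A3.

  e0=(1,0) f~>(3,1) g~>(1,2,1) h~>(2,4)
  e1=(0,1) f~>(4,1) g~>(3,1,2) h~>(0,4)
⟦path⟧: [2 0; 4 4]

Answer: [2 0; 4 4]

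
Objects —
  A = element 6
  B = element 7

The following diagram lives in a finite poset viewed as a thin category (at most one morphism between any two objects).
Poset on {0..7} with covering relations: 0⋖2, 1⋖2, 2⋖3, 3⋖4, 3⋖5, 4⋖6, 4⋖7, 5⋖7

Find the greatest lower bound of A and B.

Answer: A∧B = 4

Work:
{x : x⊑A ∧ x⊑B} = {0,1,2,3,4}  (A=6, B=7)
  0 ⊑ 4
  1 ⊑ 4
  2 ⊑ 4
  3 ⊑ 4
  4 ⊑ 4
glb = 4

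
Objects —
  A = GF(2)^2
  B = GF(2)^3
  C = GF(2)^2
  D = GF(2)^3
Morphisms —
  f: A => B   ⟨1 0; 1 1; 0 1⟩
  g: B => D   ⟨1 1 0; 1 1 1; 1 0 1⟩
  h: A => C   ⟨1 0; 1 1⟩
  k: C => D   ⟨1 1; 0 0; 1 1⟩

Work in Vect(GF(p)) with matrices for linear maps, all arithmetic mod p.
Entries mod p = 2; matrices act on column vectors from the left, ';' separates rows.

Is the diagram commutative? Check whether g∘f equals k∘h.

Path 1 = f;g:
  e0=(1,0) f=>(1,1,0) g=>(0,0,1)
  e1=(0,1) f=>(0,1,1) g=>(1,0,1)
  result₁ = ⟨0 1; 0 0; 1 1⟩
Path 2 = h;k:
  e0=(1,0) h=>(1,1) k=>(0,0,0)
  e1=(0,1) h=>(0,1) k=>(1,0,1)
  result₂ = ⟨0 1; 0 0; 0 1⟩
Equal? differ; not commutative

Answer: DOES NOT COMMUTE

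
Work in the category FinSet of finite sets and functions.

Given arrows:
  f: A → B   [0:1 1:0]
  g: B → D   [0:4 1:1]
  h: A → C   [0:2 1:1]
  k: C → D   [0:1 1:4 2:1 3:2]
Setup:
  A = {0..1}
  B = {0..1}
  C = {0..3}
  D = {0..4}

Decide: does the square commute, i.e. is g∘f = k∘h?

Along f;g (path 1):
  0 f→1 g→1
  1 f→0 g→4
  composite₁ = [0:1 1:4]
Along h;k (path 2):
  0 h→2 k→1
  1 h→1 k→4
  composite₂ = [0:1 1:4]
Equal? equal; square commutes

Answer: COMMUTES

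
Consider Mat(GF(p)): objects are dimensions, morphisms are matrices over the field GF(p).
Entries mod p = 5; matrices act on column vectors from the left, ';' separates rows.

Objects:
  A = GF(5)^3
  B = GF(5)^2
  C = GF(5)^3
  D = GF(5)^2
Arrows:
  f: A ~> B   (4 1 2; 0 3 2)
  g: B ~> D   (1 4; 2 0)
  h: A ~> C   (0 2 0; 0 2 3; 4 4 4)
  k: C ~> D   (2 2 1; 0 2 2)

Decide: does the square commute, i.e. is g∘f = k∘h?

Along f;g (path 1):
  e0=[1,0,0] f~>[4,0] g~>[4,3]
  e1=[0,1,0] f~>[1,3] g~>[3,2]
  e2=[0,0,1] f~>[2,2] g~>[0,4]
  result₁ = (4 3 0; 3 2 4)
Along h;k (path 2):
  e0=[1,0,0] h~>[0,0,4] k~>[4,3]
  e1=[0,1,0] h~>[2,2,4] k~>[2,2]
  e2=[0,0,1] h~>[0,3,4] k~>[0,4]
  result₂ = (4 2 0; 3 2 4)
Equal? distinct morphisms ✗

Answer: DOES NOT COMMUTE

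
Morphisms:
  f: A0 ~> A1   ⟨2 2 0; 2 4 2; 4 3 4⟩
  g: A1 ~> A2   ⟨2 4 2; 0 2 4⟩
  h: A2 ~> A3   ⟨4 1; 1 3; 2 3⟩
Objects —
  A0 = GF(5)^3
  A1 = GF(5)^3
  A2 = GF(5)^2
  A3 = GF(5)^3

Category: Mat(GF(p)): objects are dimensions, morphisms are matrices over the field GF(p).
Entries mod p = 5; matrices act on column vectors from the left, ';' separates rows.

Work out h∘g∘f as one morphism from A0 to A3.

Answer: ⟨0 4 4; 0 1 1; 0 2 2⟩

Derivation:
  e0=⟨1,0,0⟩ f~>⟨2,2,4⟩ g~>⟨0,0⟩ h~>⟨0,0,0⟩
  e1=⟨0,1,0⟩ f~>⟨2,4,3⟩ g~>⟨1,0⟩ h~>⟨4,1,2⟩
  e2=⟨0,0,1⟩ f~>⟨0,2,4⟩ g~>⟨1,0⟩ h~>⟨4,1,2⟩
composite: ⟨0 4 4; 0 1 1; 0 2 2⟩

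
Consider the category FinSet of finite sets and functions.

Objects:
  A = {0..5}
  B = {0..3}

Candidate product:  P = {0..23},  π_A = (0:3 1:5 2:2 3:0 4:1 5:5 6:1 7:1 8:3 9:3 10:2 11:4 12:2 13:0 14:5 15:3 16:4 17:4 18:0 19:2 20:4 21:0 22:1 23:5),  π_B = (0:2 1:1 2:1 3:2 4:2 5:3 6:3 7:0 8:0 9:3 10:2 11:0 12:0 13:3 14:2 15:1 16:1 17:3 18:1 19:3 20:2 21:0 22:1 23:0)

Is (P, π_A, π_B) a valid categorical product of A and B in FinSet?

|A|·|B| = 6·4 = 24;  |P| = 24
Check the pairing map k ↦ (π_A(k), π_B(k)):
  0 : (3,2)
  1 : (5,1)
  2 : (2,1)
  3 : (0,2)
  4 : (1,2)
  5 : (5,3)
  6 : (1,3)
  7 : (1,0)
  8 : (3,0)
  9 : (3,3)
  10 : (2,2)
  11 : (4,0)
  12 : (2,0)
  13 : (0,3)
  14 : (5,2)
  15 : (3,1)
  16 : (4,1)
  17 : (4,3)
  18 : (0,1)
  19 : (2,3)
  20 : (4,2)
  21 : (0,0)
  22 : (1,1)
  23 : (5,0)
distinct pairs in image: 24 / 24 needed
  → bijection onto A×B; projections well-typed.

Answer: VALID PRODUCT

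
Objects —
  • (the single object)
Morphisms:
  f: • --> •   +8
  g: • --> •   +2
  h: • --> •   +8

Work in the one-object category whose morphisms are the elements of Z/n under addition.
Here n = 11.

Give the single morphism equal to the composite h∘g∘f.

  0 +8≡8 +2≡10 +8≡7  (mod 11)
composite: +7

Answer: +7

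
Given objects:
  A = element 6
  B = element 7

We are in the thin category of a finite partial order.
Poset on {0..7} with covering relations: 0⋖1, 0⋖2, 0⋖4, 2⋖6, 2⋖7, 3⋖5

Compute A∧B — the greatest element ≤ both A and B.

Answer: A∧B = 2

Work:
Lower bounds of A=6 and B=7: {0,2}
  0 ⊑ 2
  2 ⊑ 2
glb = 2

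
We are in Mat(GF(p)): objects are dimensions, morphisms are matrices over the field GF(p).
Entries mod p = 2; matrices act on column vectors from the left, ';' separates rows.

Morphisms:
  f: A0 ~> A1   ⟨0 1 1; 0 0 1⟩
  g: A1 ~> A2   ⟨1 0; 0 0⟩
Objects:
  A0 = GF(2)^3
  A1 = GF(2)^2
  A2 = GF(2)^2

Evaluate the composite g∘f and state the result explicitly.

Answer: ⟨0 1 1; 0 0 0⟩

Derivation:
  e0=⟨1,0,0⟩ f~>⟨0,0⟩ g~>⟨0,0⟩
  e1=⟨0,1,0⟩ f~>⟨1,0⟩ g~>⟨1,0⟩
  e2=⟨0,0,1⟩ f~>⟨1,1⟩ g~>⟨1,0⟩
result: ⟨0 1 1; 0 0 0⟩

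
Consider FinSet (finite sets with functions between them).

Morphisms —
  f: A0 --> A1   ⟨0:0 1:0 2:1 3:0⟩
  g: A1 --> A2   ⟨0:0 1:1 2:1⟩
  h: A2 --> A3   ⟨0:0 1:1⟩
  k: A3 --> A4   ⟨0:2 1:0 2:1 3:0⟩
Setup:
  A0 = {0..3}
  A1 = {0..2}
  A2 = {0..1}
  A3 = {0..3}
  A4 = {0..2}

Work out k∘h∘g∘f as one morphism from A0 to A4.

Answer: ⟨0:2 1:2 2:0 3:2⟩

Derivation:
  0 f-->0 g-->0 h-->0 k-->2
  1 f-->0 g-->0 h-->0 k-->2
  2 f-->1 g-->1 h-->1 k-->0
  3 f-->0 g-->0 h-->0 k-->2
result: ⟨0:2 1:2 2:0 3:2⟩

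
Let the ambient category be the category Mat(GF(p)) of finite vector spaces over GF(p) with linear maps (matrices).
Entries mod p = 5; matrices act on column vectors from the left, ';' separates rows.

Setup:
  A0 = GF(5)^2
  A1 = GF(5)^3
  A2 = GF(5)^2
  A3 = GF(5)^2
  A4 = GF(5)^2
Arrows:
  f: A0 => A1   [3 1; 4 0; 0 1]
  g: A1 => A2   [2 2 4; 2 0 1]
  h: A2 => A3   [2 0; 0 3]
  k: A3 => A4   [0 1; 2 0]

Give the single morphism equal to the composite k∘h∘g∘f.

Answer: [3 4; 1 4]

Trace:
  e0=(1,0) f=>(3,4,0) g=>(4,1) h=>(3,3) k=>(3,1)
  e1=(0,1) f=>(1,0,1) g=>(1,3) h=>(2,4) k=>(4,4)
result: [3 4; 1 4]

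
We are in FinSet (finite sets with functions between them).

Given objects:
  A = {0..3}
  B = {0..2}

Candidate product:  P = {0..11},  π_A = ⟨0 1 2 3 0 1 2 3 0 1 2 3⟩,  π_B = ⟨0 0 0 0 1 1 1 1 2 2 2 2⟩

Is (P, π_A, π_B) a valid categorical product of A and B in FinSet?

Answer: VALID PRODUCT

Work:
|A|·|B| = 4·3 = 12;  |P| = 12
Check the pairing map k ↦ (π_A(k), π_B(k)):
  0 ↦ (0,0)
  1 ↦ (1,0)
  2 ↦ (2,0)
  3 ↦ (3,0)
  4 ↦ (0,1)
  5 ↦ (1,1)
  6 ↦ (2,1)
  7 ↦ (3,1)
  8 ↦ (0,2)
  9 ↦ (1,2)
  10 ↦ (2,2)
  11 ↦ (3,2)
distinct pairs in image: 12 / 12 needed
  → bijection onto A×B; projections well-typed.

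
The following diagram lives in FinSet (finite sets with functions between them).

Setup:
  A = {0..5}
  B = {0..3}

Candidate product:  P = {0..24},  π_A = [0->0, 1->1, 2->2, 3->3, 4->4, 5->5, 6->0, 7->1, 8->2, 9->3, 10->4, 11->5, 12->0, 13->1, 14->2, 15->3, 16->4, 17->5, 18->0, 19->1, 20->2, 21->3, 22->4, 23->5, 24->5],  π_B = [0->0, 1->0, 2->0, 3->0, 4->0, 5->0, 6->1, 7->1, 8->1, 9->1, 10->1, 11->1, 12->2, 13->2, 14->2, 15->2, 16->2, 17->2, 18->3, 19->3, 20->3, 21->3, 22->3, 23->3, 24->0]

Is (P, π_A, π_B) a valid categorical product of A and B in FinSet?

|A|·|B| = 6·4 = 24;  |P| = 25
  → cardinalities differ; no bijection possible.

Answer: NOT A VALID PRODUCT — |P|=25 ≠ |A|·|B|=24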